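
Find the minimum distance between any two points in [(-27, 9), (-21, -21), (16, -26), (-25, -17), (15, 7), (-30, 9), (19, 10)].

Computing all pairwise distances among 7 points:

d((-27, 9), (-21, -21)) = 30.5941
d((-27, 9), (16, -26)) = 55.4437
d((-27, 9), (-25, -17)) = 26.0768
d((-27, 9), (15, 7)) = 42.0476
d((-27, 9), (-30, 9)) = 3.0 <-- minimum
d((-27, 9), (19, 10)) = 46.0109
d((-21, -21), (16, -26)) = 37.3363
d((-21, -21), (-25, -17)) = 5.6569
d((-21, -21), (15, 7)) = 45.607
d((-21, -21), (-30, 9)) = 31.3209
d((-21, -21), (19, 10)) = 50.6063
d((16, -26), (-25, -17)) = 41.9762
d((16, -26), (15, 7)) = 33.0151
d((16, -26), (-30, 9)) = 57.8014
d((16, -26), (19, 10)) = 36.1248
d((-25, -17), (15, 7)) = 46.6476
d((-25, -17), (-30, 9)) = 26.4764
d((-25, -17), (19, 10)) = 51.6236
d((15, 7), (-30, 9)) = 45.0444
d((15, 7), (19, 10)) = 5.0
d((-30, 9), (19, 10)) = 49.0102

Closest pair: (-27, 9) and (-30, 9) with distance 3.0

The closest pair is (-27, 9) and (-30, 9) with Euclidean distance 3.0. For 7 points, brute-force pairwise comparison is shown above. For large n, the divide-and-conquer algorithm (sort by x, recurse on halves, check the dividing strip) achieves O(n log n).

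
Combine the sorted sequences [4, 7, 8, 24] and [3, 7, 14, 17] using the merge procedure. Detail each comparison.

Merging process:

Compare 4 vs 3: take 3 from right. Merged: [3]
Compare 4 vs 7: take 4 from left. Merged: [3, 4]
Compare 7 vs 7: take 7 from left. Merged: [3, 4, 7]
Compare 8 vs 7: take 7 from right. Merged: [3, 4, 7, 7]
Compare 8 vs 14: take 8 from left. Merged: [3, 4, 7, 7, 8]
Compare 24 vs 14: take 14 from right. Merged: [3, 4, 7, 7, 8, 14]
Compare 24 vs 17: take 17 from right. Merged: [3, 4, 7, 7, 8, 14, 17]
Append remaining from left: [24]. Merged: [3, 4, 7, 7, 8, 14, 17, 24]

Final merged array: [3, 4, 7, 7, 8, 14, 17, 24]
Total comparisons: 7

The merged array is [3, 4, 7, 7, 8, 14, 17, 24], requiring 7 comparisons. The merge step runs in O(n) time where n is the total number of elements.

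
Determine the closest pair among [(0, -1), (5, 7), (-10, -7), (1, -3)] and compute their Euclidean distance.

Computing all pairwise distances among 4 points:

d((0, -1), (5, 7)) = 9.434
d((0, -1), (-10, -7)) = 11.6619
d((0, -1), (1, -3)) = 2.2361 <-- minimum
d((5, 7), (-10, -7)) = 20.5183
d((5, 7), (1, -3)) = 10.7703
d((-10, -7), (1, -3)) = 11.7047

Closest pair: (0, -1) and (1, -3) with distance 2.2361

The closest pair is (0, -1) and (1, -3) with Euclidean distance 2.2361. For 4 points, brute-force pairwise comparison is shown above. For large n, the divide-and-conquer algorithm (sort by x, recurse on halves, check the dividing strip) achieves O(n log n).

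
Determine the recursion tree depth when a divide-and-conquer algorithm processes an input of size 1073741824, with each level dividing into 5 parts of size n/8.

For divide and conquer with division factor 8:

Problem sizes at each level:
Level 0: 1073741824
Level 1: 134217728
Level 2: 16777216
Level 3: 2097152
Level 4: 262144
Level 5: 32768
Level 6: 4096
Level 7: 512
Level 8: 64
Level 9: 8
Level 10: 1

The root is level 0 and the size-1 base case is level 10 (the tree spans levels 0 through 10, i.e. 11 levels counting the root), so the depth is the number of divisions: log_8(1073741824) = 10

The recursion tree depth is log_8(1073741824) = 10. At each level, the problem size is divided by 8, so it takes 10 divisions to reduce to a base case of size 1. The algorithm makes 5 recursive calls at each level.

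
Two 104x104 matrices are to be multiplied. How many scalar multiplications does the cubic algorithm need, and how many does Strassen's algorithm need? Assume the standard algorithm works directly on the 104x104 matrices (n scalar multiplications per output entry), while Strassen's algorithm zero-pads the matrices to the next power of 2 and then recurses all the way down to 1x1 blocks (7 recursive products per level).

Matrix multiplication for 104x104 matrices:

Strassen's algorithm requires power-of-2 dimensions. Pad 104x104 to 128x128 (next power of 2).

Standard algorithm: 104^3 = 1124864 multiplications
Strassen's algorithm: 7^(log2(128)) = 7^7 = 823543 multiplications
Savings: 1124864 - 823543 = 301321 multiplications

Standard: 1124864 multiplications (104^3). Strassen: 823543 multiplications (7^7, after padding to 128x128). Strassen reduces 8 recursive multiplications to 7 at each level.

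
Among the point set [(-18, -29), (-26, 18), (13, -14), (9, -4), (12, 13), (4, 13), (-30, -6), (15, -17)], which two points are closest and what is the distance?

Computing all pairwise distances among 8 points:

d((-18, -29), (-26, 18)) = 47.676
d((-18, -29), (13, -14)) = 34.4384
d((-18, -29), (9, -4)) = 36.7967
d((-18, -29), (12, 13)) = 51.614
d((-18, -29), (4, 13)) = 47.4131
d((-18, -29), (-30, -6)) = 25.9422
d((-18, -29), (15, -17)) = 35.1141
d((-26, 18), (13, -14)) = 50.448
d((-26, 18), (9, -4)) = 41.3401
d((-26, 18), (12, 13)) = 38.3275
d((-26, 18), (4, 13)) = 30.4138
d((-26, 18), (-30, -6)) = 24.3311
d((-26, 18), (15, -17)) = 53.9073
d((13, -14), (9, -4)) = 10.7703
d((13, -14), (12, 13)) = 27.0185
d((13, -14), (4, 13)) = 28.4605
d((13, -14), (-30, -6)) = 43.7379
d((13, -14), (15, -17)) = 3.6056 <-- minimum
d((9, -4), (12, 13)) = 17.2627
d((9, -4), (4, 13)) = 17.72
d((9, -4), (-30, -6)) = 39.0512
d((9, -4), (15, -17)) = 14.3178
d((12, 13), (4, 13)) = 8.0
d((12, 13), (-30, -6)) = 46.0977
d((12, 13), (15, -17)) = 30.1496
d((4, 13), (-30, -6)) = 38.9487
d((4, 13), (15, -17)) = 31.9531
d((-30, -6), (15, -17)) = 46.3249

Closest pair: (13, -14) and (15, -17) with distance 3.6056

The closest pair is (13, -14) and (15, -17) with Euclidean distance 3.6056. For 8 points, brute-force pairwise comparison is shown above. For large n, the divide-and-conquer algorithm (sort by x, recurse on halves, check the dividing strip) achieves O(n log n).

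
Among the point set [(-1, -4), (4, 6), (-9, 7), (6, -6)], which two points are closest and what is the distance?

Computing all pairwise distances among 4 points:

d((-1, -4), (4, 6)) = 11.1803
d((-1, -4), (-9, 7)) = 13.6015
d((-1, -4), (6, -6)) = 7.2801 <-- minimum
d((4, 6), (-9, 7)) = 13.0384
d((4, 6), (6, -6)) = 12.1655
d((-9, 7), (6, -6)) = 19.8494

Closest pair: (-1, -4) and (6, -6) with distance 7.2801

The closest pair is (-1, -4) and (6, -6) with Euclidean distance 7.2801. For 4 points, brute-force pairwise comparison is shown above. For large n, the divide-and-conquer algorithm (sort by x, recurse on halves, check the dividing strip) achieves O(n log n).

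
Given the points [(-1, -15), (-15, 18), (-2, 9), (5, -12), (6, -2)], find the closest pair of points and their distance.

Computing all pairwise distances among 5 points:

d((-1, -15), (-15, 18)) = 35.8469
d((-1, -15), (-2, 9)) = 24.0208
d((-1, -15), (5, -12)) = 6.7082 <-- minimum
d((-1, -15), (6, -2)) = 14.7648
d((-15, 18), (-2, 9)) = 15.8114
d((-15, 18), (5, -12)) = 36.0555
d((-15, 18), (6, -2)) = 29.0
d((-2, 9), (5, -12)) = 22.1359
d((-2, 9), (6, -2)) = 13.6015
d((5, -12), (6, -2)) = 10.0499

Closest pair: (-1, -15) and (5, -12) with distance 6.7082

The closest pair is (-1, -15) and (5, -12) with Euclidean distance 6.7082. For 5 points, brute-force pairwise comparison is shown above. For large n, the divide-and-conquer algorithm (sort by x, recurse on halves, check the dividing strip) achieves O(n log n).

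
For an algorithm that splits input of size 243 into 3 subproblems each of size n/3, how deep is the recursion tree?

For divide and conquer with division factor 3:

Problem sizes at each level:
Level 0: 243
Level 1: 81
Level 2: 27
Level 3: 9
Level 4: 3
Level 5: 1

The root is level 0 and the size-1 base case is level 5 (the tree spans levels 0 through 5, i.e. 6 levels counting the root), so the depth is the number of divisions: log_3(243) = 5

The recursion tree depth is log_3(243) = 5. At each level, the problem size is divided by 3, so it takes 5 divisions to reduce to a base case of size 1. The algorithm makes 3 recursive calls at each level.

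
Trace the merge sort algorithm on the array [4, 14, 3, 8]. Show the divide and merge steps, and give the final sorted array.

Merge sort trace:

Split: [4, 14, 3, 8] -> [4, 14] and [3, 8]
  Split: [4, 14] -> [4] and [14]
  Merge: [4] + [14] -> [4, 14]
  Split: [3, 8] -> [3] and [8]
  Merge: [3] + [8] -> [3, 8]
Merge: [4, 14] + [3, 8] -> [3, 4, 8, 14]

Final sorted array: [3, 4, 8, 14]

The merge sort proceeds by recursively splitting the array and merging sorted halves.
After all merges, the sorted array is [3, 4, 8, 14].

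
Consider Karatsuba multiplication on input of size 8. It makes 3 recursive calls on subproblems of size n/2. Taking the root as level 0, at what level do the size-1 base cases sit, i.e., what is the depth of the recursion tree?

For divide and conquer with division factor 2:

Problem sizes at each level:
Level 0: 8
Level 1: 4
Level 2: 2
Level 3: 1

The root is level 0 and the size-1 base case is level 3 (the tree spans levels 0 through 3, i.e. 4 levels counting the root), so the depth is the number of divisions: log_2(8) = 3

The recursion tree depth is log_2(8) = 3. At each level, the problem size is divided by 2, so it takes 3 divisions to reduce to a base case of size 1. The algorithm makes 3 recursive calls at each level.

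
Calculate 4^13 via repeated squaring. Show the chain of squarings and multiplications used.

Computing 4^13 by squaring (build up from 4^1; each line after the first costs one multiplication):

4^1 = 4
4^2 = (4^1)^2 = 4^2 = 16
4^3 = 4 * 4^2 = 4 * 16 = 64
4^6 = (4^3)^2 = 64^2 = 4096
4^12 = (4^6)^2 = 4096^2 = 16777216
4^13 = 4 * 4^12 = 4 * 16777216 = 67108864

Result: 67108864
Multiplications needed: 5 (5 lines after 4^1)

4^13 = 67108864. Using exponentiation by squaring, this requires 5 multiplications. The key idea: if the exponent is even, square the half-power; if odd, multiply by the base once.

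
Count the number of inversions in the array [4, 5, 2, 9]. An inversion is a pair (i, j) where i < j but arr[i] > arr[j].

Finding inversions in [4, 5, 2, 9]:

(0, 2): arr[0]=4 > arr[2]=2
(1, 2): arr[1]=5 > arr[2]=2

Total inversions: 2

The array has 2 inversion(s): (0,2), (1,2). Each pair (i,j) satisfies i < j and arr[i] > arr[j].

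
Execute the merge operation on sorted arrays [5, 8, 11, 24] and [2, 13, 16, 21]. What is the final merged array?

Merging process:

Compare 5 vs 2: take 2 from right. Merged: [2]
Compare 5 vs 13: take 5 from left. Merged: [2, 5]
Compare 8 vs 13: take 8 from left. Merged: [2, 5, 8]
Compare 11 vs 13: take 11 from left. Merged: [2, 5, 8, 11]
Compare 24 vs 13: take 13 from right. Merged: [2, 5, 8, 11, 13]
Compare 24 vs 16: take 16 from right. Merged: [2, 5, 8, 11, 13, 16]
Compare 24 vs 21: take 21 from right. Merged: [2, 5, 8, 11, 13, 16, 21]
Append remaining from left: [24]. Merged: [2, 5, 8, 11, 13, 16, 21, 24]

Final merged array: [2, 5, 8, 11, 13, 16, 21, 24]
Total comparisons: 7

The merged array is [2, 5, 8, 11, 13, 16, 21, 24], requiring 7 comparisons. The merge step runs in O(n) time where n is the total number of elements.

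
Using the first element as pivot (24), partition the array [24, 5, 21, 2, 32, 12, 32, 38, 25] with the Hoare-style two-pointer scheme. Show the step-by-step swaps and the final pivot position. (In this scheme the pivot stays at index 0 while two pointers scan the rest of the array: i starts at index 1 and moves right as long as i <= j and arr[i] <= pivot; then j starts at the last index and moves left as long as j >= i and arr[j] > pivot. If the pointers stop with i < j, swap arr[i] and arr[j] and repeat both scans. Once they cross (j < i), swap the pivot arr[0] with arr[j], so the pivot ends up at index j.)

Hoare-style two-pointer partition with pivot = 24:

Initial array: [24, 5, 21, 2, 32, 12, 32, 38, 25]

Pointers start at i = 1, j = 8.
i stops at index 4 (arr[4]=32 > 24), j stops at index 5 (arr[5]=12 <= 24): swap arr[4] and arr[5], array becomes [24, 5, 21, 2, 12, 32, 32, 38, 25]
i ends at 5, j ends at 4: the pointers have crossed (j < i), so scanning stops.

Swap pivot arr[0] with arr[4] to place pivot at position 4: [12, 5, 21, 2, 24, 32, 32, 38, 25]
Pivot position: 4

After partitioning with pivot 24, the array becomes [12, 5, 21, 2, 24, 32, 32, 38, 25]. The pivot is placed at index 4. All elements to the left of the pivot are <= 24, and all elements to the right are > 24.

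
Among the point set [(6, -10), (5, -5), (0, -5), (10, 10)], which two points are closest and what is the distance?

Computing all pairwise distances among 4 points:

d((6, -10), (5, -5)) = 5.099
d((6, -10), (0, -5)) = 7.8102
d((6, -10), (10, 10)) = 20.3961
d((5, -5), (0, -5)) = 5.0 <-- minimum
d((5, -5), (10, 10)) = 15.8114
d((0, -5), (10, 10)) = 18.0278

Closest pair: (5, -5) and (0, -5) with distance 5.0

The closest pair is (5, -5) and (0, -5) with Euclidean distance 5.0. For 4 points, brute-force pairwise comparison is shown above. For large n, the divide-and-conquer algorithm (sort by x, recurse on halves, check the dividing strip) achieves O(n log n).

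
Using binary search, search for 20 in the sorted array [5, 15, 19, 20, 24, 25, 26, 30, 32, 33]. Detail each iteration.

Binary search for 20 in [5, 15, 19, 20, 24, 25, 26, 30, 32, 33]:

lo=0, hi=9, mid=4, arr[mid]=24 -> 24 > 20, search left half
lo=0, hi=3, mid=1, arr[mid]=15 -> 15 < 20, search right half
lo=2, hi=3, mid=2, arr[mid]=19 -> 19 < 20, search right half
lo=3, hi=3, mid=3, arr[mid]=20 -> Found target at index 3!

Binary search finds 20 at index 3 after 4 comparisons. The search repeatedly halves the search space by comparing with the middle element.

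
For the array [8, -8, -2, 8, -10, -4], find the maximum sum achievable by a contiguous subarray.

Using Kadane's algorithm on [8, -8, -2, 8, -10, -4]:

Scanning through the array:
Position 1 (value -8): max_ending_here = 0, max_so_far = 8
Position 2 (value -2): max_ending_here = -2, max_so_far = 8
Position 3 (value 8): max_ending_here = 8, max_so_far = 8
Position 4 (value -10): max_ending_here = -2, max_so_far = 8
Position 5 (value -4): max_ending_here = -4, max_so_far = 8

Maximum subarray: [8]
Maximum sum: 8

The maximum subarray is [8] with sum 8. This subarray runs from index 0 to index 0.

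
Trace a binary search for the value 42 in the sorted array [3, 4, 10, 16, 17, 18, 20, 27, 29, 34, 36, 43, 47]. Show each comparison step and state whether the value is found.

Binary search for 42 in [3, 4, 10, 16, 17, 18, 20, 27, 29, 34, 36, 43, 47]:

lo=0, hi=12, mid=6, arr[mid]=20 -> 20 < 42, search right half
lo=7, hi=12, mid=9, arr[mid]=34 -> 34 < 42, search right half
lo=10, hi=12, mid=11, arr[mid]=43 -> 43 > 42, search left half
lo=10, hi=10, mid=10, arr[mid]=36 -> 36 < 42, search right half
lo=11 > hi=10, target 42 not found

Binary search determines that 42 is not in the array after 4 comparisons. The search space was exhausted without finding the target.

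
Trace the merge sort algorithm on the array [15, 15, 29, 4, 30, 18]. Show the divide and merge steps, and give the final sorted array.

Merge sort trace:

Split: [15, 15, 29, 4, 30, 18] -> [15, 15, 29] and [4, 30, 18]
  Split: [15, 15, 29] -> [15] and [15, 29]
    Split: [15, 29] -> [15] and [29]
    Merge: [15] + [29] -> [15, 29]
  Merge: [15] + [15, 29] -> [15, 15, 29]
  Split: [4, 30, 18] -> [4] and [30, 18]
    Split: [30, 18] -> [30] and [18]
    Merge: [30] + [18] -> [18, 30]
  Merge: [4] + [18, 30] -> [4, 18, 30]
Merge: [15, 15, 29] + [4, 18, 30] -> [4, 15, 15, 18, 29, 30]

Final sorted array: [4, 15, 15, 18, 29, 30]

The merge sort proceeds by recursively splitting the array and merging sorted halves.
After all merges, the sorted array is [4, 15, 15, 18, 29, 30].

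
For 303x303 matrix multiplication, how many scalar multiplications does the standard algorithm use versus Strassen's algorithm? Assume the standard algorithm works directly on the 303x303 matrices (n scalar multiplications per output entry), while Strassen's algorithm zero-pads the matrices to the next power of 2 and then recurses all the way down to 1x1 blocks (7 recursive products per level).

Matrix multiplication for 303x303 matrices:

Strassen's algorithm requires power-of-2 dimensions. Pad 303x303 to 512x512 (next power of 2).

Standard algorithm: 303^3 = 27818127 multiplications
Strassen's algorithm: 7^(log2(512)) = 7^9 = 40353607 multiplications
Difference: 27818127 - 40353607 = -12535480 (Strassen uses MORE here due to padding overhead — for small or just-over-power-of-2 n, padding can outweigh the per-level savings)

Standard: 27818127 multiplications (303^3). Strassen: 40353607 multiplications (7^9, after padding to 512x512). Strassen reduces 8 recursive multiplications to 7 at each level.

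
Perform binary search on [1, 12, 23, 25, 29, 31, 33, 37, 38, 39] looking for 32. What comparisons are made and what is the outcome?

Binary search for 32 in [1, 12, 23, 25, 29, 31, 33, 37, 38, 39]:

lo=0, hi=9, mid=4, arr[mid]=29 -> 29 < 32, search right half
lo=5, hi=9, mid=7, arr[mid]=37 -> 37 > 32, search left half
lo=5, hi=6, mid=5, arr[mid]=31 -> 31 < 32, search right half
lo=6, hi=6, mid=6, arr[mid]=33 -> 33 > 32, search left half
lo=6 > hi=5, target 32 not found

Binary search determines that 32 is not in the array after 4 comparisons. The search space was exhausted without finding the target.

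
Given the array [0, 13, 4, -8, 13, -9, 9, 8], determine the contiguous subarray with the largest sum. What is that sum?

Using Kadane's algorithm on [0, 13, 4, -8, 13, -9, 9, 8]:

Scanning through the array:
Position 1 (value 13): max_ending_here = 13, max_so_far = 13
Position 2 (value 4): max_ending_here = 17, max_so_far = 17
Position 3 (value -8): max_ending_here = 9, max_so_far = 17
Position 4 (value 13): max_ending_here = 22, max_so_far = 22
Position 5 (value -9): max_ending_here = 13, max_so_far = 22
Position 6 (value 9): max_ending_here = 22, max_so_far = 22
Position 7 (value 8): max_ending_here = 30, max_so_far = 30

Maximum subarray: [0, 13, 4, -8, 13, -9, 9, 8]
Maximum sum: 30

The maximum subarray is [0, 13, 4, -8, 13, -9, 9, 8] with sum 30. This subarray runs from index 0 to index 7.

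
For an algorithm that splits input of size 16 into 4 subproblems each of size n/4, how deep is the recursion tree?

For divide and conquer with division factor 4:

Problem sizes at each level:
Level 0: 16
Level 1: 4
Level 2: 1

The root is level 0 and the size-1 base case is level 2 (the tree spans levels 0 through 2, i.e. 3 levels counting the root), so the depth is the number of divisions: log_4(16) = 2

The recursion tree depth is log_4(16) = 2. At each level, the problem size is divided by 4, so it takes 2 divisions to reduce to a base case of size 1. The algorithm makes 4 recursive calls at each level.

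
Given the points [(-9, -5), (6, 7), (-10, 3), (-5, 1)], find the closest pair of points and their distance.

Computing all pairwise distances among 4 points:

d((-9, -5), (6, 7)) = 19.2094
d((-9, -5), (-10, 3)) = 8.0623
d((-9, -5), (-5, 1)) = 7.2111
d((6, 7), (-10, 3)) = 16.4924
d((6, 7), (-5, 1)) = 12.53
d((-10, 3), (-5, 1)) = 5.3852 <-- minimum

Closest pair: (-10, 3) and (-5, 1) with distance 5.3852

The closest pair is (-10, 3) and (-5, 1) with Euclidean distance 5.3852. For 4 points, brute-force pairwise comparison is shown above. For large n, the divide-and-conquer algorithm (sort by x, recurse on halves, check the dividing strip) achieves O(n log n).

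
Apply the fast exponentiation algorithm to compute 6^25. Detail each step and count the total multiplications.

Computing 6^25 by squaring (build up from 6^1; each line after the first costs one multiplication):

6^1 = 6
6^2 = (6^1)^2 = 6^2 = 36
6^3 = 6 * 6^2 = 6 * 36 = 216
6^6 = (6^3)^2 = 216^2 = 46656
6^12 = (6^6)^2 = 46656^2 = 2176782336
6^24 = (6^12)^2 = 2176782336^2 = 4738381338321616896
6^25 = 6 * 6^24 = 6 * 4738381338321616896 = 28430288029929701376

Result: 28430288029929701376
Multiplications needed: 6 (6 lines after 6^1)

6^25 = 28430288029929701376. Using exponentiation by squaring, this requires 6 multiplications. The key idea: if the exponent is even, square the half-power; if odd, multiply by the base once.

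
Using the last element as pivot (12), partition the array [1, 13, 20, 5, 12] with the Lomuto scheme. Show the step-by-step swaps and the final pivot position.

Lomuto partition with pivot = 12:

Initial array: [1, 13, 20, 5, 12]

arr[0]=1 <= 12: swap with position 0, array becomes [1, 13, 20, 5, 12]
arr[1]=13 > 12: no swap
arr[2]=20 > 12: no swap
arr[3]=5 <= 12: swap with position 1, array becomes [1, 5, 20, 13, 12]

Place pivot at position 2: [1, 5, 12, 13, 20]
Pivot position: 2

After partitioning with pivot 12, the array becomes [1, 5, 12, 13, 20]. The pivot is placed at index 2. All elements to the left of the pivot are <= 12, and all elements to the right are > 12.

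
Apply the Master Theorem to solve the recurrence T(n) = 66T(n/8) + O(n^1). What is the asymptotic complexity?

Master Theorem for T(n) = 66T(n/8) + O(n^1):

a = 66, b = 8, c = 1
log_b(a) = log_8(66) = 2.0148

Case 1: c = 1 < log_8(66) = 2.0148
T(n) = O(n^(log_8 66))

For T(n) = 66T(n/8) + O(n^1): log_8(66) = 2.0148. This is Case 1 of the Master Theorem (c < log_b(a), work dominated by leaves), giving O(n^(log_8 66)).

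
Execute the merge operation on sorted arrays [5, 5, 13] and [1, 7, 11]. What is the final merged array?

Merging process:

Compare 5 vs 1: take 1 from right. Merged: [1]
Compare 5 vs 7: take 5 from left. Merged: [1, 5]
Compare 5 vs 7: take 5 from left. Merged: [1, 5, 5]
Compare 13 vs 7: take 7 from right. Merged: [1, 5, 5, 7]
Compare 13 vs 11: take 11 from right. Merged: [1, 5, 5, 7, 11]
Append remaining from left: [13]. Merged: [1, 5, 5, 7, 11, 13]

Final merged array: [1, 5, 5, 7, 11, 13]
Total comparisons: 5

The merged array is [1, 5, 5, 7, 11, 13], requiring 5 comparisons. The merge step runs in O(n) time where n is the total number of elements.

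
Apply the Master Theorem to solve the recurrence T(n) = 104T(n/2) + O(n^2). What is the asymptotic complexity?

Master Theorem for T(n) = 104T(n/2) + O(n^2):

a = 104, b = 2, c = 2
log_b(a) = log_2(104) = 6.7004

Case 1: c = 2 < log_2(104) = 6.7004
T(n) = O(n^(log_2 104))

For T(n) = 104T(n/2) + O(n^2): log_2(104) = 6.7004. This is Case 1 of the Master Theorem (c < log_b(a), work dominated by leaves), giving O(n^(log_2 104)).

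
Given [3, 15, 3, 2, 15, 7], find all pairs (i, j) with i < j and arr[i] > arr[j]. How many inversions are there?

Finding inversions in [3, 15, 3, 2, 15, 7]:

(0, 3): arr[0]=3 > arr[3]=2
(1, 2): arr[1]=15 > arr[2]=3
(1, 3): arr[1]=15 > arr[3]=2
(1, 5): arr[1]=15 > arr[5]=7
(2, 3): arr[2]=3 > arr[3]=2
(4, 5): arr[4]=15 > arr[5]=7

Total inversions: 6

The array has 6 inversion(s): (0,3), (1,2), (1,3), (1,5), (2,3), (4,5). Each pair (i,j) satisfies i < j and arr[i] > arr[j].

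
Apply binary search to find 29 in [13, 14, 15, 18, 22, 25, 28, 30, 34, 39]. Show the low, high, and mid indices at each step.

Binary search for 29 in [13, 14, 15, 18, 22, 25, 28, 30, 34, 39]:

lo=0, hi=9, mid=4, arr[mid]=22 -> 22 < 29, search right half
lo=5, hi=9, mid=7, arr[mid]=30 -> 30 > 29, search left half
lo=5, hi=6, mid=5, arr[mid]=25 -> 25 < 29, search right half
lo=6, hi=6, mid=6, arr[mid]=28 -> 28 < 29, search right half
lo=7 > hi=6, target 29 not found

Binary search determines that 29 is not in the array after 4 comparisons. The search space was exhausted without finding the target.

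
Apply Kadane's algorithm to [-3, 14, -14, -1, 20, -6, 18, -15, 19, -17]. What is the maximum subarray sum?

Using Kadane's algorithm on [-3, 14, -14, -1, 20, -6, 18, -15, 19, -17]:

Scanning through the array:
Position 1 (value 14): max_ending_here = 14, max_so_far = 14
Position 2 (value -14): max_ending_here = 0, max_so_far = 14
Position 3 (value -1): max_ending_here = -1, max_so_far = 14
Position 4 (value 20): max_ending_here = 20, max_so_far = 20
Position 5 (value -6): max_ending_here = 14, max_so_far = 20
Position 6 (value 18): max_ending_here = 32, max_so_far = 32
Position 7 (value -15): max_ending_here = 17, max_so_far = 32
Position 8 (value 19): max_ending_here = 36, max_so_far = 36
Position 9 (value -17): max_ending_here = 19, max_so_far = 36

Maximum subarray: [20, -6, 18, -15, 19]
Maximum sum: 36

The maximum subarray is [20, -6, 18, -15, 19] with sum 36. This subarray runs from index 4 to index 8.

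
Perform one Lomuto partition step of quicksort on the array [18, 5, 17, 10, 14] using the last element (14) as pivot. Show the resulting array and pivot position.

Lomuto partition with pivot = 14:

Initial array: [18, 5, 17, 10, 14]

arr[0]=18 > 14: no swap
arr[1]=5 <= 14: swap with position 0, array becomes [5, 18, 17, 10, 14]
arr[2]=17 > 14: no swap
arr[3]=10 <= 14: swap with position 1, array becomes [5, 10, 17, 18, 14]

Place pivot at position 2: [5, 10, 14, 18, 17]
Pivot position: 2

After partitioning with pivot 14, the array becomes [5, 10, 14, 18, 17]. The pivot is placed at index 2. All elements to the left of the pivot are <= 14, and all elements to the right are > 14.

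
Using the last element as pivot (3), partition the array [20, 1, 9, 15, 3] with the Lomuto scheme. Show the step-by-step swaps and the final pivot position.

Lomuto partition with pivot = 3:

Initial array: [20, 1, 9, 15, 3]

arr[0]=20 > 3: no swap
arr[1]=1 <= 3: swap with position 0, array becomes [1, 20, 9, 15, 3]
arr[2]=9 > 3: no swap
arr[3]=15 > 3: no swap

Place pivot at position 1: [1, 3, 9, 15, 20]
Pivot position: 1

After partitioning with pivot 3, the array becomes [1, 3, 9, 15, 20]. The pivot is placed at index 1. All elements to the left of the pivot are <= 3, and all elements to the right are > 3.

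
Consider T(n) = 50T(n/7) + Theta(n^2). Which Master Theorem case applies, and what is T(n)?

Master Theorem for T(n) = 50T(n/7) + O(n^2):

a = 50, b = 7, c = 2
log_b(a) = log_7(50) = 2.0104

Case 1: c = 2 < log_7(50) = 2.0104
T(n) = O(n^(log_7 50))

For T(n) = 50T(n/7) + O(n^2): log_7(50) = 2.0104. This is Case 1 of the Master Theorem (c < log_b(a), work dominated by leaves), giving O(n^(log_7 50)).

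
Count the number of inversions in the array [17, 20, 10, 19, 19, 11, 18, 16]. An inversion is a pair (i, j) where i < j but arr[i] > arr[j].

Finding inversions in [17, 20, 10, 19, 19, 11, 18, 16]:

(0, 2): arr[0]=17 > arr[2]=10
(0, 5): arr[0]=17 > arr[5]=11
(0, 7): arr[0]=17 > arr[7]=16
(1, 2): arr[1]=20 > arr[2]=10
(1, 3): arr[1]=20 > arr[3]=19
(1, 4): arr[1]=20 > arr[4]=19
(1, 5): arr[1]=20 > arr[5]=11
(1, 6): arr[1]=20 > arr[6]=18
(1, 7): arr[1]=20 > arr[7]=16
(3, 5): arr[3]=19 > arr[5]=11
(3, 6): arr[3]=19 > arr[6]=18
(3, 7): arr[3]=19 > arr[7]=16
(4, 5): arr[4]=19 > arr[5]=11
(4, 6): arr[4]=19 > arr[6]=18
(4, 7): arr[4]=19 > arr[7]=16
(6, 7): arr[6]=18 > arr[7]=16

Total inversions: 16

The array has 16 inversion(s): (0,2), (0,5), (0,7), (1,2), (1,3), (1,4), (1,5), (1,6), (1,7), (3,5), (3,6), (3,7), (4,5), (4,6), (4,7), (6,7). Each pair (i,j) satisfies i < j and arr[i] > arr[j].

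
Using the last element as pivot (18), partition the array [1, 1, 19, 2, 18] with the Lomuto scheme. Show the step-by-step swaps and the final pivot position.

Lomuto partition with pivot = 18:

Initial array: [1, 1, 19, 2, 18]

arr[0]=1 <= 18: swap with position 0, array becomes [1, 1, 19, 2, 18]
arr[1]=1 <= 18: swap with position 1, array becomes [1, 1, 19, 2, 18]
arr[2]=19 > 18: no swap
arr[3]=2 <= 18: swap with position 2, array becomes [1, 1, 2, 19, 18]

Place pivot at position 3: [1, 1, 2, 18, 19]
Pivot position: 3

After partitioning with pivot 18, the array becomes [1, 1, 2, 18, 19]. The pivot is placed at index 3. All elements to the left of the pivot are <= 18, and all elements to the right are > 18.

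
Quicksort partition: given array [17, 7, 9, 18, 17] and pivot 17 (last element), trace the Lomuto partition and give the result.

Lomuto partition with pivot = 17:

Initial array: [17, 7, 9, 18, 17]

arr[0]=17 <= 17: swap with position 0, array becomes [17, 7, 9, 18, 17]
arr[1]=7 <= 17: swap with position 1, array becomes [17, 7, 9, 18, 17]
arr[2]=9 <= 17: swap with position 2, array becomes [17, 7, 9, 18, 17]
arr[3]=18 > 17: no swap

Place pivot at position 3: [17, 7, 9, 17, 18]
Pivot position: 3

After partitioning with pivot 17, the array becomes [17, 7, 9, 17, 18]. The pivot is placed at index 3. All elements to the left of the pivot are <= 17, and all elements to the right are > 17.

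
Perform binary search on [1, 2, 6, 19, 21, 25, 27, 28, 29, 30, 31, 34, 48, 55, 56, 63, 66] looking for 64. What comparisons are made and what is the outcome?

Binary search for 64 in [1, 2, 6, 19, 21, 25, 27, 28, 29, 30, 31, 34, 48, 55, 56, 63, 66]:

lo=0, hi=16, mid=8, arr[mid]=29 -> 29 < 64, search right half
lo=9, hi=16, mid=12, arr[mid]=48 -> 48 < 64, search right half
lo=13, hi=16, mid=14, arr[mid]=56 -> 56 < 64, search right half
lo=15, hi=16, mid=15, arr[mid]=63 -> 63 < 64, search right half
lo=16, hi=16, mid=16, arr[mid]=66 -> 66 > 64, search left half
lo=16 > hi=15, target 64 not found

Binary search determines that 64 is not in the array after 5 comparisons. The search space was exhausted without finding the target.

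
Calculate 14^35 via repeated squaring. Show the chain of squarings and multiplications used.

Computing 14^35 by squaring (build up from 14^1; each line after the first costs one multiplication):

14^1 = 14
14^2 = (14^1)^2 = 14^2 = 196
14^4 = (14^2)^2 = 196^2 = 38416
14^8 = (14^4)^2 = 38416^2 = 1475789056
14^16 = (14^8)^2 = 1475789056^2 = 2177953337809371136
14^17 = 14 * 14^16 = 14 * 2177953337809371136 = 30491346729331195904
14^34 = (14^17)^2 = 30491346729331195904^2 = 929722225368296217729286886758826377216
14^35 = 14 * 14^34 = 14 * 929722225368296217729286886758826377216 = 13016111155156147048210016414623569281024

Result: 13016111155156147048210016414623569281024
Multiplications needed: 7 (7 lines after 14^1)

14^35 = 13016111155156147048210016414623569281024. Using exponentiation by squaring, this requires 7 multiplications. The key idea: if the exponent is even, square the half-power; if odd, multiply by the base once.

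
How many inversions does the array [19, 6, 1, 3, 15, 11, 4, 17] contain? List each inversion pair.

Finding inversions in [19, 6, 1, 3, 15, 11, 4, 17]:

(0, 1): arr[0]=19 > arr[1]=6
(0, 2): arr[0]=19 > arr[2]=1
(0, 3): arr[0]=19 > arr[3]=3
(0, 4): arr[0]=19 > arr[4]=15
(0, 5): arr[0]=19 > arr[5]=11
(0, 6): arr[0]=19 > arr[6]=4
(0, 7): arr[0]=19 > arr[7]=17
(1, 2): arr[1]=6 > arr[2]=1
(1, 3): arr[1]=6 > arr[3]=3
(1, 6): arr[1]=6 > arr[6]=4
(4, 5): arr[4]=15 > arr[5]=11
(4, 6): arr[4]=15 > arr[6]=4
(5, 6): arr[5]=11 > arr[6]=4

Total inversions: 13

The array has 13 inversion(s): (0,1), (0,2), (0,3), (0,4), (0,5), (0,6), (0,7), (1,2), (1,3), (1,6), (4,5), (4,6), (5,6). Each pair (i,j) satisfies i < j and arr[i] > arr[j].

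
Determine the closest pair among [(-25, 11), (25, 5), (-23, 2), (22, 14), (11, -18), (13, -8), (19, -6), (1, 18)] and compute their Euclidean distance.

Computing all pairwise distances among 8 points:

d((-25, 11), (25, 5)) = 50.3587
d((-25, 11), (-23, 2)) = 9.2195
d((-25, 11), (22, 14)) = 47.0956
d((-25, 11), (11, -18)) = 46.2277
d((-25, 11), (13, -8)) = 42.4853
d((-25, 11), (19, -6)) = 47.1699
d((-25, 11), (1, 18)) = 26.9258
d((25, 5), (-23, 2)) = 48.0937
d((25, 5), (22, 14)) = 9.4868
d((25, 5), (11, -18)) = 26.9258
d((25, 5), (13, -8)) = 17.6918
d((25, 5), (19, -6)) = 12.53
d((25, 5), (1, 18)) = 27.2947
d((-23, 2), (22, 14)) = 46.5725
d((-23, 2), (11, -18)) = 39.4462
d((-23, 2), (13, -8)) = 37.3631
d((-23, 2), (19, -6)) = 42.7551
d((-23, 2), (1, 18)) = 28.8444
d((22, 14), (11, -18)) = 33.8378
d((22, 14), (13, -8)) = 23.7697
d((22, 14), (19, -6)) = 20.2237
d((22, 14), (1, 18)) = 21.3776
d((11, -18), (13, -8)) = 10.198
d((11, -18), (19, -6)) = 14.4222
d((11, -18), (1, 18)) = 37.3631
d((13, -8), (19, -6)) = 6.3246 <-- minimum
d((13, -8), (1, 18)) = 28.6356
d((19, -6), (1, 18)) = 30.0

Closest pair: (13, -8) and (19, -6) with distance 6.3246

The closest pair is (13, -8) and (19, -6) with Euclidean distance 6.3246. For 8 points, brute-force pairwise comparison is shown above. For large n, the divide-and-conquer algorithm (sort by x, recurse on halves, check the dividing strip) achieves O(n log n).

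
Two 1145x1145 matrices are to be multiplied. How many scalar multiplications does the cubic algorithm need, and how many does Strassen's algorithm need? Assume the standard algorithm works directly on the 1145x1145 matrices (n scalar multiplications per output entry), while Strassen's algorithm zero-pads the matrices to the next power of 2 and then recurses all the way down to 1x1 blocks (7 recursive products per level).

Matrix multiplication for 1145x1145 matrices:

Strassen's algorithm requires power-of-2 dimensions. Pad 1145x1145 to 2048x2048 (next power of 2).

Standard algorithm: 1145^3 = 1501123625 multiplications
Strassen's algorithm: 7^(log2(2048)) = 7^11 = 1977326743 multiplications
Difference: 1501123625 - 1977326743 = -476203118 (Strassen uses MORE here due to padding overhead — for small or just-over-power-of-2 n, padding can outweigh the per-level savings)

Standard: 1501123625 multiplications (1145^3). Strassen: 1977326743 multiplications (7^11, after padding to 2048x2048). Strassen reduces 8 recursive multiplications to 7 at each level.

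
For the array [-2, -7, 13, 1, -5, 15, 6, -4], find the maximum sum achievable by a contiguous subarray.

Using Kadane's algorithm on [-2, -7, 13, 1, -5, 15, 6, -4]:

Scanning through the array:
Position 1 (value -7): max_ending_here = -7, max_so_far = -2
Position 2 (value 13): max_ending_here = 13, max_so_far = 13
Position 3 (value 1): max_ending_here = 14, max_so_far = 14
Position 4 (value -5): max_ending_here = 9, max_so_far = 14
Position 5 (value 15): max_ending_here = 24, max_so_far = 24
Position 6 (value 6): max_ending_here = 30, max_so_far = 30
Position 7 (value -4): max_ending_here = 26, max_so_far = 30

Maximum subarray: [13, 1, -5, 15, 6]
Maximum sum: 30

The maximum subarray is [13, 1, -5, 15, 6] with sum 30. This subarray runs from index 2 to index 6.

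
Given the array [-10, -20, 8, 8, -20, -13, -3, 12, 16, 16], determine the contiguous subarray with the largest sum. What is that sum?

Using Kadane's algorithm on [-10, -20, 8, 8, -20, -13, -3, 12, 16, 16]:

Scanning through the array:
Position 1 (value -20): max_ending_here = -20, max_so_far = -10
Position 2 (value 8): max_ending_here = 8, max_so_far = 8
Position 3 (value 8): max_ending_here = 16, max_so_far = 16
Position 4 (value -20): max_ending_here = -4, max_so_far = 16
Position 5 (value -13): max_ending_here = -13, max_so_far = 16
Position 6 (value -3): max_ending_here = -3, max_so_far = 16
Position 7 (value 12): max_ending_here = 12, max_so_far = 16
Position 8 (value 16): max_ending_here = 28, max_so_far = 28
Position 9 (value 16): max_ending_here = 44, max_so_far = 44

Maximum subarray: [12, 16, 16]
Maximum sum: 44

The maximum subarray is [12, 16, 16] with sum 44. This subarray runs from index 7 to index 9.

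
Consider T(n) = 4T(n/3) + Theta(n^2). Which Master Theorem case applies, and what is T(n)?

Master Theorem for T(n) = 4T(n/3) + O(n^2):

a = 4, b = 3, c = 2
log_b(a) = log_3(4) = 1.2619

Case 3: c = 2 > log_3(4) = 1.2619
T(n) = O(n^2) = O(n^2)

For T(n) = 4T(n/3) + O(n^2): log_3(4) = 1.2619. This is Case 3 of the Master Theorem (c > log_b(a), work dominated by root), giving O(n^2).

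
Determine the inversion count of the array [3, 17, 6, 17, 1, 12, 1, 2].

Finding inversions in [3, 17, 6, 17, 1, 12, 1, 2]:

(0, 4): arr[0]=3 > arr[4]=1
(0, 6): arr[0]=3 > arr[6]=1
(0, 7): arr[0]=3 > arr[7]=2
(1, 2): arr[1]=17 > arr[2]=6
(1, 4): arr[1]=17 > arr[4]=1
(1, 5): arr[1]=17 > arr[5]=12
(1, 6): arr[1]=17 > arr[6]=1
(1, 7): arr[1]=17 > arr[7]=2
(2, 4): arr[2]=6 > arr[4]=1
(2, 6): arr[2]=6 > arr[6]=1
(2, 7): arr[2]=6 > arr[7]=2
(3, 4): arr[3]=17 > arr[4]=1
(3, 5): arr[3]=17 > arr[5]=12
(3, 6): arr[3]=17 > arr[6]=1
(3, 7): arr[3]=17 > arr[7]=2
(5, 6): arr[5]=12 > arr[6]=1
(5, 7): arr[5]=12 > arr[7]=2

Total inversions: 17

The array has 17 inversion(s): (0,4), (0,6), (0,7), (1,2), (1,4), (1,5), (1,6), (1,7), (2,4), (2,6), (2,7), (3,4), (3,5), (3,6), (3,7), (5,6), (5,7). Each pair (i,j) satisfies i < j and arr[i] > arr[j].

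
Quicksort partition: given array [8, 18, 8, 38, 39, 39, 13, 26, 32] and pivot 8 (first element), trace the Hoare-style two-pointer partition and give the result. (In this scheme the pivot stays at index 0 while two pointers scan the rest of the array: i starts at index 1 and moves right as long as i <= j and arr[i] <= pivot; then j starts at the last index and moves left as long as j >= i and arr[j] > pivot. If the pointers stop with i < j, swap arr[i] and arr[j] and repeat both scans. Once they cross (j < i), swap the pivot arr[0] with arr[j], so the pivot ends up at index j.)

Hoare-style two-pointer partition with pivot = 8:

Initial array: [8, 18, 8, 38, 39, 39, 13, 26, 32]

Pointers start at i = 1, j = 8.
i stops at index 1 (arr[1]=18 > 8), j stops at index 2 (arr[2]=8 <= 8): swap arr[1] and arr[2], array becomes [8, 8, 18, 38, 39, 39, 13, 26, 32]
i ends at 2, j ends at 1: the pointers have crossed (j < i), so scanning stops.

Swap pivot arr[0] with arr[1] to place pivot at position 1: [8, 8, 18, 38, 39, 39, 13, 26, 32]
Pivot position: 1

After partitioning with pivot 8, the array becomes [8, 8, 18, 38, 39, 39, 13, 26, 32]. The pivot is placed at index 1. All elements to the left of the pivot are <= 8, and all elements to the right are > 8.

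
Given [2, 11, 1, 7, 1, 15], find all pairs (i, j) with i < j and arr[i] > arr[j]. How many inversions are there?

Finding inversions in [2, 11, 1, 7, 1, 15]:

(0, 2): arr[0]=2 > arr[2]=1
(0, 4): arr[0]=2 > arr[4]=1
(1, 2): arr[1]=11 > arr[2]=1
(1, 3): arr[1]=11 > arr[3]=7
(1, 4): arr[1]=11 > arr[4]=1
(3, 4): arr[3]=7 > arr[4]=1

Total inversions: 6

The array has 6 inversion(s): (0,2), (0,4), (1,2), (1,3), (1,4), (3,4). Each pair (i,j) satisfies i < j and arr[i] > arr[j].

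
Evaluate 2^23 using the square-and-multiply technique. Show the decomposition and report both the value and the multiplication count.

Computing 2^23 by squaring (build up from 2^1; each line after the first costs one multiplication):

2^1 = 2
2^2 = (2^1)^2 = 2^2 = 4
2^4 = (2^2)^2 = 4^2 = 16
2^5 = 2 * 2^4 = 2 * 16 = 32
2^10 = (2^5)^2 = 32^2 = 1024
2^11 = 2 * 2^10 = 2 * 1024 = 2048
2^22 = (2^11)^2 = 2048^2 = 4194304
2^23 = 2 * 2^22 = 2 * 4194304 = 8388608

Result: 8388608
Multiplications needed: 7 (7 lines after 2^1)

2^23 = 8388608. Using exponentiation by squaring, this requires 7 multiplications. The key idea: if the exponent is even, square the half-power; if odd, multiply by the base once.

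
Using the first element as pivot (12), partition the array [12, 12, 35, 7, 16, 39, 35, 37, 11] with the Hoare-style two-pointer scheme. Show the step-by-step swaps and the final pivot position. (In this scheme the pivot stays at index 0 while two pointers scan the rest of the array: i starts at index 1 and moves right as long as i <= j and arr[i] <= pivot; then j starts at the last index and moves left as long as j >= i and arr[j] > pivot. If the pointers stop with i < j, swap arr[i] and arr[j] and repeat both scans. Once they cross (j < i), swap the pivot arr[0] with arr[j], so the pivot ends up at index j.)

Hoare-style two-pointer partition with pivot = 12:

Initial array: [12, 12, 35, 7, 16, 39, 35, 37, 11]

Pointers start at i = 1, j = 8.
i stops at index 2 (arr[2]=35 > 12), j stops at index 8 (arr[8]=11 <= 12): swap arr[2] and arr[8], array becomes [12, 12, 11, 7, 16, 39, 35, 37, 35]
i ends at 4, j ends at 3: the pointers have crossed (j < i), so scanning stops.

Swap pivot arr[0] with arr[3] to place pivot at position 3: [7, 12, 11, 12, 16, 39, 35, 37, 35]
Pivot position: 3

After partitioning with pivot 12, the array becomes [7, 12, 11, 12, 16, 39, 35, 37, 35]. The pivot is placed at index 3. All elements to the left of the pivot are <= 12, and all elements to the right are > 12.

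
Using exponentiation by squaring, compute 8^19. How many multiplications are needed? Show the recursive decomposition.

Computing 8^19 by squaring (build up from 8^1; each line after the first costs one multiplication):

8^1 = 8
8^2 = (8^1)^2 = 8^2 = 64
8^4 = (8^2)^2 = 64^2 = 4096
8^8 = (8^4)^2 = 4096^2 = 16777216
8^9 = 8 * 8^8 = 8 * 16777216 = 134217728
8^18 = (8^9)^2 = 134217728^2 = 18014398509481984
8^19 = 8 * 8^18 = 8 * 18014398509481984 = 144115188075855872

Result: 144115188075855872
Multiplications needed: 6 (6 lines after 8^1)

8^19 = 144115188075855872. Using exponentiation by squaring, this requires 6 multiplications. The key idea: if the exponent is even, square the half-power; if odd, multiply by the base once.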